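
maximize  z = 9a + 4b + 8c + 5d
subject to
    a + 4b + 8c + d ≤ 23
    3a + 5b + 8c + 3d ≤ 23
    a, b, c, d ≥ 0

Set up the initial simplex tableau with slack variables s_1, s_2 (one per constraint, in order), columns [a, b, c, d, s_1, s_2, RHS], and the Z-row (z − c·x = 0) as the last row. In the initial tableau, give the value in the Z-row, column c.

The Z-row carries the negated objective coefficients: the c entry is -8.

-8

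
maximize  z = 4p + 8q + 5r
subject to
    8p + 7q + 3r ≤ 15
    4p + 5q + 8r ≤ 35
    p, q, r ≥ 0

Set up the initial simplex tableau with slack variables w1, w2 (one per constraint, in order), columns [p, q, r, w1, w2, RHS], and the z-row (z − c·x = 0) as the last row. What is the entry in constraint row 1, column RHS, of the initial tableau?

15

The RHS of constraint 1 is b_1 = 15.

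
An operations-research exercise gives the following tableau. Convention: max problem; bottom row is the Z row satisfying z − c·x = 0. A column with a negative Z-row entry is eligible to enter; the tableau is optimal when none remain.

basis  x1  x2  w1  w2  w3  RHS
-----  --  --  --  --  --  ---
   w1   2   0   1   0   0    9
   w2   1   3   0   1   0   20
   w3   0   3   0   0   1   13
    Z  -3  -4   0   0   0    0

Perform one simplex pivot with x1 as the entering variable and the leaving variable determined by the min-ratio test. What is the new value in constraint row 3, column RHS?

13

Ratio test on column x1 — row 1: 9/2 = 9/2; row 2: 20/1 = 20; row 3: entry 0 ≤ 0. Minimum is 9/2 at row 1 (w1 leaves); pivot element 2.
Divide row 1 by 2; eliminate column x1 from the other rows.
Row 3 update in column RHS: 13 − 0·(9/2) = 13.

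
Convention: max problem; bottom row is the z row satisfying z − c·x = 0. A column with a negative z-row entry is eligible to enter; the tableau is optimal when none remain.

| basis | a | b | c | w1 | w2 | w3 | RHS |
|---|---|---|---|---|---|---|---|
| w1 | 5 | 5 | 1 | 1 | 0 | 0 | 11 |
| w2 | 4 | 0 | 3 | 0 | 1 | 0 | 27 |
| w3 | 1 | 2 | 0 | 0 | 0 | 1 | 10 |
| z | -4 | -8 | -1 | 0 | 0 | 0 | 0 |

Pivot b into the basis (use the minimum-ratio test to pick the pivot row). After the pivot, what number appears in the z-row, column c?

3/5

Ratio test on column b — row 1: 11/5 = 11/5; row 2: entry 0 ≤ 0; row 3: 10/2 = 5. Minimum is 11/5 at row 1 (w1 leaves); pivot element 5.
Divide row 1 by 5; eliminate column b from the other rows.
z-row update in column c: -1 − (-8)·(1/5) = 3/5.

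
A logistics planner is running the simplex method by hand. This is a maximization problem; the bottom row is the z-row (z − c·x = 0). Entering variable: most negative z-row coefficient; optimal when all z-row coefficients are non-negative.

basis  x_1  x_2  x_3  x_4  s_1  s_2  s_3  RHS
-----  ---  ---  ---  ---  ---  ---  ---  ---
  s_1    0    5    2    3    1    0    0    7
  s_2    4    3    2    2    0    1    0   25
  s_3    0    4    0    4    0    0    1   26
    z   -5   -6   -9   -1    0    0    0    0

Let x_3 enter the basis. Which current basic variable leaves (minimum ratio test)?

Column x_3 entries and ratios — s_1: 7/2 = 7/2; s_2: 25/2 = 25/2; s_3: 0 ≤ 0, skip.
Smallest ratio is 7/2 in the row of s_1, so s_1 leaves.

s_1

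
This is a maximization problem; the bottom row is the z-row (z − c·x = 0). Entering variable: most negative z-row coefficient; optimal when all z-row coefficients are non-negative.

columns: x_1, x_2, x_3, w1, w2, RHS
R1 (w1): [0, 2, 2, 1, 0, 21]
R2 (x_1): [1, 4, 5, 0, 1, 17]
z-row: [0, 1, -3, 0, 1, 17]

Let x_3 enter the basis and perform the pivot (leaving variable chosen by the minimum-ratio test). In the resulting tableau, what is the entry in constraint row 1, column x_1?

-2/5

Ratio test on column x_3 — row 1: 21/2 = 21/2; row 2: 17/5 = 17/5. Minimum is 17/5 at row 2 (x_1 leaves); pivot element 5.
Divide row 2 by 5; eliminate column x_3 from the other rows.
Row 1 update in column x_1: 0 − 2·(1/5) = -2/5.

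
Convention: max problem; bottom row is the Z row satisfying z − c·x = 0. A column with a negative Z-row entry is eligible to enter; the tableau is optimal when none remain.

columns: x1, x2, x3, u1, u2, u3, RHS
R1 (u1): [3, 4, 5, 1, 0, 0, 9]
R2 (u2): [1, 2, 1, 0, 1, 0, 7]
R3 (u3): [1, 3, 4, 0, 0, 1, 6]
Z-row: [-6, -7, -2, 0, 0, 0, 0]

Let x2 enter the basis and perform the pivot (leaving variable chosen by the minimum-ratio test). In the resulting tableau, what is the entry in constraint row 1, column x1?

5/3

Ratio test on column x2 — row 1: 9/4 = 9/4; row 2: 7/2 = 7/2; row 3: 6/3 = 2. Minimum is 2 at row 3 (u3 leaves); pivot element 3.
Divide row 3 by 3; eliminate column x2 from the other rows.
Row 1 update in column x1: 3 − 4·(1/3) = 5/3.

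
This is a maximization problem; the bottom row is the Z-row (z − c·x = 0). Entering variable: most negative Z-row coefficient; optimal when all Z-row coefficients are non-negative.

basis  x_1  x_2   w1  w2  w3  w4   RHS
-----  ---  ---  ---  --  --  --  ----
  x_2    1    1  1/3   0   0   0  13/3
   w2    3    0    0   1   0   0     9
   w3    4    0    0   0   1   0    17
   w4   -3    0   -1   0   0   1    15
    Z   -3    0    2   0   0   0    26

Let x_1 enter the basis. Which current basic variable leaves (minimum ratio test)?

Column x_1 entries and ratios — x_2: (13/3)/1 = 13/3; w2: 9/3 = 3; w3: 17/4 = 17/4; w4: -3 ≤ 0, skip.
Smallest ratio is 3 in the row of w2, so w2 leaves.

w2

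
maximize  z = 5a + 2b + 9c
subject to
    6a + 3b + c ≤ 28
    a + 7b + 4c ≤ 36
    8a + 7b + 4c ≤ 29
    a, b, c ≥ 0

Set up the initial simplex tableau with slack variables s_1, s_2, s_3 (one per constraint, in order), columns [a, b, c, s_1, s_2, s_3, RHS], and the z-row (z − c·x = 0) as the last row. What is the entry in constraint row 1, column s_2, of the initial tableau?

0

Slack s_2 belongs to constraint 2; its column is the unit vector e_2, so the entry in row 1 is 0.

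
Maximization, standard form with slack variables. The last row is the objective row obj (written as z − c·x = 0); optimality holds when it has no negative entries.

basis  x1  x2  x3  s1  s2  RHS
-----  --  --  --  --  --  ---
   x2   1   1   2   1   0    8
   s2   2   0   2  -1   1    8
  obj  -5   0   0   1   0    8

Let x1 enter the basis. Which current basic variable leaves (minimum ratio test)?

s2

Column x1 entries and ratios — x2: 8/1 = 8; s2: 8/2 = 4.
Smallest ratio is 4 in the row of s2, so s2 leaves.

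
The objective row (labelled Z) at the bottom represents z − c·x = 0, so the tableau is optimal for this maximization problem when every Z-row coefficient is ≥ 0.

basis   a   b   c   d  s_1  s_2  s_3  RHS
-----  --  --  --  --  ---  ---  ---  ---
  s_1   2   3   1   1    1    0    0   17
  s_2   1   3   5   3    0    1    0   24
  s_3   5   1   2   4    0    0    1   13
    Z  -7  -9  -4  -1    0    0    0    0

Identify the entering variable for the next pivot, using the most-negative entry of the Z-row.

Negative Z-row entries: a: -7, b: -9, c: -4, d: -1.
The most negative is -9 in column b, so b enters.

b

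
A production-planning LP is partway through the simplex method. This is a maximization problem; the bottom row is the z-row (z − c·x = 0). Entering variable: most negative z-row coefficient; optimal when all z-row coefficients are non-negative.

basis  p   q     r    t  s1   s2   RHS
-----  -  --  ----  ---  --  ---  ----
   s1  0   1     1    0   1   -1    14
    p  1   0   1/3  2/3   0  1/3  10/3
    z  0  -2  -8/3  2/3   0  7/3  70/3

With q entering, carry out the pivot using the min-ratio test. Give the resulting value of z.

154/3

Ratio test on column q — row 1: 14/1 = 14; row 2: entry 0 ≤ 0. Minimum is 14 at row 1 (s1 leaves); pivot element 1.
Pivot on row 1; the z-row RHS becomes 70/3 − (-2)·14 = 154/3.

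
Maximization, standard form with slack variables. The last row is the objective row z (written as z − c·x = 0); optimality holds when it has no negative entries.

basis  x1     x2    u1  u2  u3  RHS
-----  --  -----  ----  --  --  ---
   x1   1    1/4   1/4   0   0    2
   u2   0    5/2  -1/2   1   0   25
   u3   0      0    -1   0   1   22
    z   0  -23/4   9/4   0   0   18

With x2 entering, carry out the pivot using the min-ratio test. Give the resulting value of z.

64

Ratio test on column x2 — row 1: 2/(1/4) = 8; row 2: 25/(5/2) = 10; row 3: entry 0 ≤ 0. Minimum is 8 at row 1 (x1 leaves); pivot element 1/4.
Pivot on row 1; the z-row RHS becomes 18 − (-23/4)·8 = 64.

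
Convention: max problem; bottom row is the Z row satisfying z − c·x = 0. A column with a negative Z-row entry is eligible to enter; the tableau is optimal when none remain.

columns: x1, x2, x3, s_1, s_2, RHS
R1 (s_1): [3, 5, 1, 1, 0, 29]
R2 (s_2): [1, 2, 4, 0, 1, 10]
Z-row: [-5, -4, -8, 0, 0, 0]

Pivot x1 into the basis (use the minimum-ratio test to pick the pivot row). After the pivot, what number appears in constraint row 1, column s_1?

Ratio test on column x1 — row 1: 29/3 = 29/3; row 2: 10/1 = 10. Minimum is 29/3 at row 1 (s_1 leaves); pivot element 3.
Divide row 1 by 3; eliminate column x1 from the other rows.
In the new row 1, the s_1 entry is the old entry divided by the pivot: 1/3 = 1/3.

1/3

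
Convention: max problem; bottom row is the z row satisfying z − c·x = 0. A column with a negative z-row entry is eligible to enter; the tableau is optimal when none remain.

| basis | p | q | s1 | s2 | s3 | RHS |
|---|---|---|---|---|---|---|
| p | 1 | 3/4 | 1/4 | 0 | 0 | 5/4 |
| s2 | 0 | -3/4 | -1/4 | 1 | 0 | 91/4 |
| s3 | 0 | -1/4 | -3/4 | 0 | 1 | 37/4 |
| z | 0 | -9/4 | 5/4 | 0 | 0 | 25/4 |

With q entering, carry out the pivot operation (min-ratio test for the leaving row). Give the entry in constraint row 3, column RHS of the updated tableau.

Ratio test on column q — row 1: (5/4)/(3/4) = 5/3; row 2: entry -3/4 ≤ 0; row 3: entry -1/4 ≤ 0. Minimum is 5/3 at row 1 (p leaves); pivot element 3/4.
Divide row 1 by 3/4; eliminate column q from the other rows.
Row 3 update in column RHS: 37/4 − (-1/4)·(5/3) = 29/3.

29/3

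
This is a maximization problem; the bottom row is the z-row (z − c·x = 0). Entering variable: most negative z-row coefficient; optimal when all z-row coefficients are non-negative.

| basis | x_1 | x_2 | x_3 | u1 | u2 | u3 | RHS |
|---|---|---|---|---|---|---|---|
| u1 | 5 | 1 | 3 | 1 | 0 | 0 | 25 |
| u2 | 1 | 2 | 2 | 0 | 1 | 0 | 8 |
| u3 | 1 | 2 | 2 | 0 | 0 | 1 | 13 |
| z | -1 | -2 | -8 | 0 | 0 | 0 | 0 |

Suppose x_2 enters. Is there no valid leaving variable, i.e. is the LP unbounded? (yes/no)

Column x_2 has positive entries in row(s) 1, 2, 3, so the ratio test bounds it — not unbounded.

no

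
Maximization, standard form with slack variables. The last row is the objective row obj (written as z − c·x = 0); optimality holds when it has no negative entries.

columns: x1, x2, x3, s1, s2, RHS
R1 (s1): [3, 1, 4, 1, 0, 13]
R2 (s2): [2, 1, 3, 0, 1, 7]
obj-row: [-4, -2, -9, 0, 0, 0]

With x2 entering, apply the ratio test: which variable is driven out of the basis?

Column x2 entries and ratios — s1: 13/1 = 13; s2: 7/1 = 7.
Smallest ratio is 7 in the row of s2, so s2 leaves.

s2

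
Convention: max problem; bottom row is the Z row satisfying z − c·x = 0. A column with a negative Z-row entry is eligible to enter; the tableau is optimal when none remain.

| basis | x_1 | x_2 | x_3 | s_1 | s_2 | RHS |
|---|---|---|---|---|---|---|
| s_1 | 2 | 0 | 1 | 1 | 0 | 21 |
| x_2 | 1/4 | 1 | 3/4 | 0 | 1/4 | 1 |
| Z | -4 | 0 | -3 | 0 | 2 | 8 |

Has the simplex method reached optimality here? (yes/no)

The Z-row has a negative entry -4 in column x_1, so it is not optimal.

no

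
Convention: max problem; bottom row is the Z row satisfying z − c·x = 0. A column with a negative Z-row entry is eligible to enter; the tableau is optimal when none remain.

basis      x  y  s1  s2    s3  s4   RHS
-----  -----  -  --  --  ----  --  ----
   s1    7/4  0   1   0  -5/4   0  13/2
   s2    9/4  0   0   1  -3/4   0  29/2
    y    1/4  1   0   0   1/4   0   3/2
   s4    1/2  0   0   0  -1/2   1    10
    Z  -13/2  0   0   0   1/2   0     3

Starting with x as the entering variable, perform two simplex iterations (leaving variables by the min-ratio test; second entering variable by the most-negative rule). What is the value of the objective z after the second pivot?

98/3

Ratio test on column x — row 1: (13/2)/(7/4) = 26/7; row 2: (29/2)/(9/4) = 58/9; row 3: (3/2)/(1/4) = 6; row 4: 10/(1/2) = 20. Minimum is 26/7 at row 1 (s1 leaves); pivot element 7/4.
Pivot on row 1; the Z-row RHS becomes 3 − (-13/2)·(26/7) = 190/7.
Next entering variable (most negative Z-row entry -29/7): s3.
Ratio test on column s3 — row 1: entry -5/7 ≤ 0; row 2: (43/7)/(6/7) = 43/6; row 3: (4/7)/(3/7) = 4/3; row 4: entry -1/7 ≤ 0. Minimum is 4/3 at row 3 (y leaves); pivot element 3/7.
After the second pivot the Z-row RHS is 190/7 − (-29/7)·(4/3) = 98/3.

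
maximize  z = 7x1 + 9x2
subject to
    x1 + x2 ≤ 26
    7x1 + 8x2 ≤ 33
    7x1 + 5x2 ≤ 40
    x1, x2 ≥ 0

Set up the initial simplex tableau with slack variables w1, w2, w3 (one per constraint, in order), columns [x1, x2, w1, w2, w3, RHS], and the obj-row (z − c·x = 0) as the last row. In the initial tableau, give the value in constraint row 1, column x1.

1

Constraint 1 has coefficient 1 on x1.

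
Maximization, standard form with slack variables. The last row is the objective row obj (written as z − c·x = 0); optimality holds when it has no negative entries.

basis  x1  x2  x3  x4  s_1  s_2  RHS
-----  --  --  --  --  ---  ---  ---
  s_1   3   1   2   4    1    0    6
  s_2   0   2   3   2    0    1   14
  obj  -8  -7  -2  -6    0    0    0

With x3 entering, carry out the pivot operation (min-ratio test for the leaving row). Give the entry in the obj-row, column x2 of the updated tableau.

Ratio test on column x3 — row 1: 6/2 = 3; row 2: 14/3 = 14/3. Minimum is 3 at row 1 (s_1 leaves); pivot element 2.
Divide row 1 by 2; eliminate column x3 from the other rows.
obj-row update in column x2: -7 − (-2)·(1/2) = -6.

-6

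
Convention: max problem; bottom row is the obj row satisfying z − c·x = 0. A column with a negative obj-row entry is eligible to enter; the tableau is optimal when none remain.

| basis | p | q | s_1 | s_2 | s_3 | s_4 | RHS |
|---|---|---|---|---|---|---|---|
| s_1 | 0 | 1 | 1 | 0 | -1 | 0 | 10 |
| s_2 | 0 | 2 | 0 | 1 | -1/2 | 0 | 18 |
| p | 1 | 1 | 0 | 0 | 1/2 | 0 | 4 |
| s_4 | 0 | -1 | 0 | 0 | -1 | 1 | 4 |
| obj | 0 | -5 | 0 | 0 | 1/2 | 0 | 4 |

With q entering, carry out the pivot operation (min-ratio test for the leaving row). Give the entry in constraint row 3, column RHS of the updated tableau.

4

Ratio test on column q — row 1: 10/1 = 10; row 2: 18/2 = 9; row 3: 4/1 = 4; row 4: entry -1 ≤ 0. Minimum is 4 at row 3 (p leaves); pivot element 1.
Divide row 3 by 1; eliminate column q from the other rows.
In the new row 3, the RHS entry is the old entry divided by the pivot: 4/1 = 4.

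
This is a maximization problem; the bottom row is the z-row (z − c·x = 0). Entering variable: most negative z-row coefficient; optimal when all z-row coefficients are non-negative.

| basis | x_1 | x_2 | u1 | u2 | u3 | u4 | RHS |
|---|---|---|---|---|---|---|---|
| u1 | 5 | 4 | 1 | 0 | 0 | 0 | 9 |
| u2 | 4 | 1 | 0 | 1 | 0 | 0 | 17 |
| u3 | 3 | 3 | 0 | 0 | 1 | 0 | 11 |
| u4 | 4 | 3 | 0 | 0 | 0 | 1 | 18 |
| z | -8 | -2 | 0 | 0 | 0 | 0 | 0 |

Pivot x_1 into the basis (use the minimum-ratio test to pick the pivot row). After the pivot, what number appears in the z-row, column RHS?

Ratio test on column x_1 — row 1: 9/5 = 9/5; row 2: 17/4 = 17/4; row 3: 11/3 = 11/3; row 4: 18/4 = 9/2. Minimum is 9/5 at row 1 (u1 leaves); pivot element 5.
Divide row 1 by 5; eliminate column x_1 from the other rows.
z-row update in column RHS: 0 − (-8)·(9/5) = 72/5.

72/5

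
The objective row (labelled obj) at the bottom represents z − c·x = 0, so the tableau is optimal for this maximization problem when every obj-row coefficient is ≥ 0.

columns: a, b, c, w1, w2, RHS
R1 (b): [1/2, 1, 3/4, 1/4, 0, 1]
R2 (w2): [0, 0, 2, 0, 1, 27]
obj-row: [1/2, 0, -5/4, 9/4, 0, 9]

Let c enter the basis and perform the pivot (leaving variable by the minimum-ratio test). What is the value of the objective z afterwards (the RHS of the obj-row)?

Ratio test on column c — row 1: 1/(3/4) = 4/3; row 2: 27/2 = 27/2. Minimum is 4/3 at row 1 (b leaves); pivot element 3/4.
Pivot on row 1; the obj-row RHS becomes 9 − (-5/4)·(4/3) = 32/3.

32/3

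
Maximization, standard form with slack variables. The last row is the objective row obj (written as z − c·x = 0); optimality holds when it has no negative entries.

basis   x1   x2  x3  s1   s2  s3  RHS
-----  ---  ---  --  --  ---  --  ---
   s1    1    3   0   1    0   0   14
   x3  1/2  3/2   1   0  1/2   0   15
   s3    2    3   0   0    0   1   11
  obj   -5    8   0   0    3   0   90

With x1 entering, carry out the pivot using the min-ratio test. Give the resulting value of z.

Ratio test on column x1 — row 1: 14/1 = 14; row 2: 15/(1/2) = 30; row 3: 11/2 = 11/2. Minimum is 11/2 at row 3 (s3 leaves); pivot element 2.
Pivot on row 3; the obj-row RHS becomes 90 − (-5)·(11/2) = 235/2.

235/2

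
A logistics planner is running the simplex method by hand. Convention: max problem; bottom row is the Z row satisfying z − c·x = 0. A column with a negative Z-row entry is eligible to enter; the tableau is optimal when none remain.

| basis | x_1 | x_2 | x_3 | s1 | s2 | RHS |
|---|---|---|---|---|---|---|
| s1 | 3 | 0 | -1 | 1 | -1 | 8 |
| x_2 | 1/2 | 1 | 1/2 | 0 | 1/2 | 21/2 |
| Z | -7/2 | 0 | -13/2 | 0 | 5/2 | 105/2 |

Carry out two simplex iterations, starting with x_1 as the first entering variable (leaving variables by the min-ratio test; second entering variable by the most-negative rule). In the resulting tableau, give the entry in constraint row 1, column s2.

0

Ratio test on column x_1 — row 1: 8/3 = 8/3; row 2: (21/2)/(1/2) = 21. Minimum is 8/3 at row 1 (s1 leaves); pivot element 3.
Divide row 1 by 3; eliminate column x_1 from the other rows.
Second iteration: most negative Z-row entry is -23/3 in column x_3, so x_3 enters.
Ratio test on column x_3 — row 1: entry -1/3 ≤ 0; row 2: (55/6)/(2/3) = 55/4. Minimum is 55/4 at row 2 (x_2 leaves); pivot element 2/3.
Divide row 2 by 2/3; eliminate column x_3 from the other rows.
After both pivots, the entry at constraint row 1, column s2 is 0.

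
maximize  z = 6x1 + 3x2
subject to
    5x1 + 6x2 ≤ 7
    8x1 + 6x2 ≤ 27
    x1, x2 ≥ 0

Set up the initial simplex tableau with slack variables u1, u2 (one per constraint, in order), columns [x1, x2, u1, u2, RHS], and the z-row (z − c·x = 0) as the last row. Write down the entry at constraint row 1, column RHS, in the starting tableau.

The RHS of constraint 1 is b_1 = 7.

7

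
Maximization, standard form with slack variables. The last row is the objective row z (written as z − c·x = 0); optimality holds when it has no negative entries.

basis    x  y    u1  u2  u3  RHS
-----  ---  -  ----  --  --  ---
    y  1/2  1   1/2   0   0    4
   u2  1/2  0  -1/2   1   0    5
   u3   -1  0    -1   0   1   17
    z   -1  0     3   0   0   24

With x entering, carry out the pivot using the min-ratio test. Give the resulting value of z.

32

Ratio test on column x — row 1: 4/(1/2) = 8; row 2: 5/(1/2) = 10; row 3: entry -1 ≤ 0. Minimum is 8 at row 1 (y leaves); pivot element 1/2.
Pivot on row 1; the z-row RHS becomes 24 − (-1)·8 = 32.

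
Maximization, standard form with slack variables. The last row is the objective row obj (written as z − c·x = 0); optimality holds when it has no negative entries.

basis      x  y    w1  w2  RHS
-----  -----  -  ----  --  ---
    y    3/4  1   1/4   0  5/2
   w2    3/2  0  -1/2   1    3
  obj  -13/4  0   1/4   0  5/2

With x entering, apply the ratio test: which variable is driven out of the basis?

w2

Column x entries and ratios — y: (5/2)/(3/4) = 10/3; w2: 3/(3/2) = 2.
Smallest ratio is 2 in the row of w2, so w2 leaves.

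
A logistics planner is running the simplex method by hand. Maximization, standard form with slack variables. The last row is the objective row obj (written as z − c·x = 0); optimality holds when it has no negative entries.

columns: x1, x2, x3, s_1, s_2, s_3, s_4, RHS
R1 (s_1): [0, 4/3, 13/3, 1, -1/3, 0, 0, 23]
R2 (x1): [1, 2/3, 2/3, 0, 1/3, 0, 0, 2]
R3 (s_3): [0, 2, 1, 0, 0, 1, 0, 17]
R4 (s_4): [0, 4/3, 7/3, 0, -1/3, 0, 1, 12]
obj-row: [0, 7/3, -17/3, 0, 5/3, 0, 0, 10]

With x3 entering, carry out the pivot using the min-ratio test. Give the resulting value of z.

Ratio test on column x3 — row 1: 23/(13/3) = 69/13; row 2: 2/(2/3) = 3; row 3: 17/1 = 17; row 4: 12/(7/3) = 36/7. Minimum is 3 at row 2 (x1 leaves); pivot element 2/3.
Pivot on row 2; the obj-row RHS becomes 10 − (-17/3)·3 = 27.

27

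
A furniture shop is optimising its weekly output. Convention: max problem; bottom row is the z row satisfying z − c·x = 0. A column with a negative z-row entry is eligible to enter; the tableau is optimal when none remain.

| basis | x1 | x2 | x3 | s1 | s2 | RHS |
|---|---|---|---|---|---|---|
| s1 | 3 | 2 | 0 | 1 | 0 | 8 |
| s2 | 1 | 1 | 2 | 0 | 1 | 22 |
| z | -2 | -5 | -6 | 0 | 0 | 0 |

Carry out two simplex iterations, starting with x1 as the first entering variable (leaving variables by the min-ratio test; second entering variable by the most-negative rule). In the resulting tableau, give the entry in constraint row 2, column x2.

1/6

Ratio test on column x1 — row 1: 8/3 = 8/3; row 2: 22/1 = 22. Minimum is 8/3 at row 1 (s1 leaves); pivot element 3.
Divide row 1 by 3; eliminate column x1 from the other rows.
Second iteration: most negative z-row entry is -6 in column x3, so x3 enters.
Ratio test on column x3 — row 1: entry 0 ≤ 0; row 2: (58/3)/2 = 29/3. Minimum is 29/3 at row 2 (s2 leaves); pivot element 2.
Divide row 2 by 2; eliminate column x3 from the other rows.
After both pivots, the entry at constraint row 2, column x2 is 1/6.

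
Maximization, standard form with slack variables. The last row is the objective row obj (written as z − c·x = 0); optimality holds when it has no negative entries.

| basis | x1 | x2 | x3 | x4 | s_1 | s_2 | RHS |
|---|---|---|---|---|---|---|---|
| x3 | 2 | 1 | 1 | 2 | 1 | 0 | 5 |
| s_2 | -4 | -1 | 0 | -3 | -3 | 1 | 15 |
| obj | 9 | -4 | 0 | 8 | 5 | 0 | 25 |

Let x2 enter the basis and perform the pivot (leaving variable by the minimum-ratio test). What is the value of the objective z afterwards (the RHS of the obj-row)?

45

Ratio test on column x2 — row 1: 5/1 = 5; row 2: entry -1 ≤ 0. Minimum is 5 at row 1 (x3 leaves); pivot element 1.
Pivot on row 1; the obj-row RHS becomes 25 − (-4)·5 = 45.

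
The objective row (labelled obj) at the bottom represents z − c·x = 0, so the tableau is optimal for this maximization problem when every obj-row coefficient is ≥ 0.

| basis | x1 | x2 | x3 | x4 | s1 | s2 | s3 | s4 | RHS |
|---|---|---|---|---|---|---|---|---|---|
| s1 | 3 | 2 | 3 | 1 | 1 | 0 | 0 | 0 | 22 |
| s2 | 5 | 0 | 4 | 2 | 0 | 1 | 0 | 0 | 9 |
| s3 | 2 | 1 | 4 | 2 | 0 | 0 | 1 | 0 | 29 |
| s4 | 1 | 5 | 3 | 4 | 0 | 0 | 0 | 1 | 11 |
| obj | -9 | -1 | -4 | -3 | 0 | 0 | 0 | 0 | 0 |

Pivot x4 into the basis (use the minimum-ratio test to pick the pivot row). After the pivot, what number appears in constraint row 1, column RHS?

77/4

Ratio test on column x4 — row 1: 22/1 = 22; row 2: 9/2 = 9/2; row 3: 29/2 = 29/2; row 4: 11/4 = 11/4. Minimum is 11/4 at row 4 (s4 leaves); pivot element 4.
Divide row 4 by 4; eliminate column x4 from the other rows.
Row 1 update in column RHS: 22 − 1·(11/4) = 77/4.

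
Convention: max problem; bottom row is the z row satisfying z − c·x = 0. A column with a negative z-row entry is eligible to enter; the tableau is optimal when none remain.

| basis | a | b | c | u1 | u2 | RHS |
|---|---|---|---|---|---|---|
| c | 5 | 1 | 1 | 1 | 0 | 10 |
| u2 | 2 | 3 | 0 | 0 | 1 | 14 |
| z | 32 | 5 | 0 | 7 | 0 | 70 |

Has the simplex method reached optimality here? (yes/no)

Every z-row coefficient is ≥ 0, so the tableau is optimal.

yes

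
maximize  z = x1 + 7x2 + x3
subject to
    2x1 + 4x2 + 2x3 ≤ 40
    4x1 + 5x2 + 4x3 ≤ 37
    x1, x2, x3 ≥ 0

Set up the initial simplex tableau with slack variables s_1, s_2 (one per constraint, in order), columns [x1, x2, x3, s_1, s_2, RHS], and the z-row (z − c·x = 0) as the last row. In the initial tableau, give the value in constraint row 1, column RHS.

The RHS of constraint 1 is b_1 = 40.

40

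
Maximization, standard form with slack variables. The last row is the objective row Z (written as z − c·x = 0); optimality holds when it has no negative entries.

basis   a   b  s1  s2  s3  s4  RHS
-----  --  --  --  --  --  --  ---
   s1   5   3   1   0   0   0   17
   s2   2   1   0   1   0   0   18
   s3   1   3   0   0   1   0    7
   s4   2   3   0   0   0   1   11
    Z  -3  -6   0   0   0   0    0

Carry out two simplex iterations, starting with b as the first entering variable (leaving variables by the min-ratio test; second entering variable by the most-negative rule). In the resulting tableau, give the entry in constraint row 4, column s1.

-1/4

Ratio test on column b — row 1: 17/3 = 17/3; row 2: 18/1 = 18; row 3: 7/3 = 7/3; row 4: 11/3 = 11/3. Minimum is 7/3 at row 3 (s3 leaves); pivot element 3.
Divide row 3 by 3; eliminate column b from the other rows.
Second iteration: most negative Z-row entry is -1 in column a, so a enters.
Ratio test on column a — row 1: 10/4 = 5/2; row 2: (47/3)/(5/3) = 47/5; row 3: (7/3)/(1/3) = 7; row 4: 4/1 = 4. Minimum is 5/2 at row 1 (s1 leaves); pivot element 4.
Divide row 1 by 4; eliminate column a from the other rows.
After both pivots, the entry at constraint row 4, column s1 is -1/4.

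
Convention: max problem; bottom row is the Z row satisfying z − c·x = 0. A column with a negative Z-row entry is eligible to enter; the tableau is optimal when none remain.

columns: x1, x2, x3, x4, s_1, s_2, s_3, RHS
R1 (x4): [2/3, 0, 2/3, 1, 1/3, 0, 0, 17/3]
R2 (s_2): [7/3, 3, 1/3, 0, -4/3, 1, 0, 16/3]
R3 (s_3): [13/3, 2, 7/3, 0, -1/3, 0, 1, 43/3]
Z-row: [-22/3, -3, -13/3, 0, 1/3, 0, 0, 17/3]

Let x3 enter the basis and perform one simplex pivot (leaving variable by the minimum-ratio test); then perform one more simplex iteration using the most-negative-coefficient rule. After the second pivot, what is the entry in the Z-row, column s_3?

5/3

Ratio test on column x3 — row 1: (17/3)/(2/3) = 17/2; row 2: (16/3)/(1/3) = 16; row 3: (43/3)/(7/3) = 43/7. Minimum is 43/7 at row 3 (s_3 leaves); pivot element 7/3.
Divide row 3 by 7/3; eliminate column x3 from the other rows.
Second iteration: most negative Z-row entry is -2/7 in column s_1, so s_1 enters.
Ratio test on column s_1 — row 1: (11/7)/(3/7) = 11/3; row 2: entry -9/7 ≤ 0; row 3: entry -1/7 ≤ 0. Minimum is 11/3 at row 1 (x4 leaves); pivot element 3/7.
Divide row 1 by 3/7; eliminate column s_1 from the other rows.
After both pivots, the entry at the Z-row, column s_3 is 5/3.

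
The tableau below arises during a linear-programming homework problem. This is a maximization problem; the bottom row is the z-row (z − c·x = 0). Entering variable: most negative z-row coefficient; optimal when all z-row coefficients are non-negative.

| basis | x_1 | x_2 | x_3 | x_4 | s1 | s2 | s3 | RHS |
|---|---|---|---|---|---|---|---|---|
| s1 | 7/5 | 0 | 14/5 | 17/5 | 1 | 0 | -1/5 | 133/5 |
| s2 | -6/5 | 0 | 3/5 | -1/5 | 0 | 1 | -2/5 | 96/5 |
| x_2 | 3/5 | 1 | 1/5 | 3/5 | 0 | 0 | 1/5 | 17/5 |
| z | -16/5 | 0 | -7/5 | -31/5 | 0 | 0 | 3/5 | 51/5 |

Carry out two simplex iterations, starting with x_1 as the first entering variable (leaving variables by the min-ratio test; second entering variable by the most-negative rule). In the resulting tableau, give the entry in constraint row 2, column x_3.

Ratio test on column x_1 — row 1: (133/5)/(7/5) = 19; row 2: entry -6/5 ≤ 0; row 3: (17/5)/(3/5) = 17/3. Minimum is 17/3 at row 3 (x_2 leaves); pivot element 3/5.
Divide row 3 by 3/5; eliminate column x_1 from the other rows.
Second iteration: most negative z-row entry is -3 in column x_4, so x_4 enters.
Ratio test on column x_4 — row 1: (56/3)/2 = 28/3; row 2: 26/1 = 26; row 3: (17/3)/1 = 17/3. Minimum is 17/3 at row 3 (x_1 leaves); pivot element 1.
Divide row 3 by 1; eliminate column x_4 from the other rows.
After both pivots, the entry at constraint row 2, column x_3 is 2/3.

2/3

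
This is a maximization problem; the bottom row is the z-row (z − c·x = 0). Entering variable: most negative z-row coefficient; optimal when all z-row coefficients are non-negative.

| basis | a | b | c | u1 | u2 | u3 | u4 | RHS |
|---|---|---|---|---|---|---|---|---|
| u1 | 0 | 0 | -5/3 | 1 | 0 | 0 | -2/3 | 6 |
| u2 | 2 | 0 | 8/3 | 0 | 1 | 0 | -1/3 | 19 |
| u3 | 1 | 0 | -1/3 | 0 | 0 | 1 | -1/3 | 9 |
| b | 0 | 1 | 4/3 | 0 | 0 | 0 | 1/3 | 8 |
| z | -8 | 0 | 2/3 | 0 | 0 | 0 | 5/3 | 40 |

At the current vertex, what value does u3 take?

9

u3 is basic (row 3); its value is the RHS of that row, 9.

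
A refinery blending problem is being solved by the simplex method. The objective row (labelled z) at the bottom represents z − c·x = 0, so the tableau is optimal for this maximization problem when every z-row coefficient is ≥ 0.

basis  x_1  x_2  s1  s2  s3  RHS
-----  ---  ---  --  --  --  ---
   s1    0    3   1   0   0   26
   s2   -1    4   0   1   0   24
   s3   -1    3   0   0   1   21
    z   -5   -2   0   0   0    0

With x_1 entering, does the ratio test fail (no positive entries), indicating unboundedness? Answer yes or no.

yes

Every constraint-row entry in column x_1 is ≤ 0, so increasing x_1 is unbounded.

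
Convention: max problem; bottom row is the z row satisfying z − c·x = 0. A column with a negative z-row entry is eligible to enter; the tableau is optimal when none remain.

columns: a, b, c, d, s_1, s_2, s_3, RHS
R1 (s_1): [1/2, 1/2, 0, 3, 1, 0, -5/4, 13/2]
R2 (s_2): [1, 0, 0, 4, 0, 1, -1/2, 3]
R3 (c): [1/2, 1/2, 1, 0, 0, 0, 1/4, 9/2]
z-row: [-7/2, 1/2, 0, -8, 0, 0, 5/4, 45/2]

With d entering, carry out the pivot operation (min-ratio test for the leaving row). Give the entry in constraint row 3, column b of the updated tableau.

Ratio test on column d — row 1: (13/2)/3 = 13/6; row 2: 3/4 = 3/4; row 3: entry 0 ≤ 0. Minimum is 3/4 at row 2 (s_2 leaves); pivot element 4.
Divide row 2 by 4; eliminate column d from the other rows.
Row 3 update in column b: 1/2 − 0·0 = 1/2.

1/2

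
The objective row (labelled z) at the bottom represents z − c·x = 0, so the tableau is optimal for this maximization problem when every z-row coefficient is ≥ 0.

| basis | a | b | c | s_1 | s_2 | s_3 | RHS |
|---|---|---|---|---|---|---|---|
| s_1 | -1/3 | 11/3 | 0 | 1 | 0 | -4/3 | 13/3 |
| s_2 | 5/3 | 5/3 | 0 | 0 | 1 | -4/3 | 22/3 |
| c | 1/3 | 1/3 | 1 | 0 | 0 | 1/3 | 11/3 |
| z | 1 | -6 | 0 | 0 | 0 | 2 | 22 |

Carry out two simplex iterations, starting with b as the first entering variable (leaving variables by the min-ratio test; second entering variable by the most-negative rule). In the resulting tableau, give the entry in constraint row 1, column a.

Ratio test on column b — row 1: (13/3)/(11/3) = 13/11; row 2: (22/3)/(5/3) = 22/5; row 3: (11/3)/(1/3) = 11. Minimum is 13/11 at row 1 (s_1 leaves); pivot element 11/3.
Divide row 1 by 11/3; eliminate column b from the other rows.
Second iteration: most negative z-row entry is -2/11 in column s_3, so s_3 enters.
Ratio test on column s_3 — row 1: entry -4/11 ≤ 0; row 2: entry -8/11 ≤ 0; row 3: (36/11)/(5/11) = 36/5. Minimum is 36/5 at row 3 (c leaves); pivot element 5/11.
Divide row 3 by 5/11; eliminate column s_3 from the other rows.
After both pivots, the entry at constraint row 1, column a is 1/5.

1/5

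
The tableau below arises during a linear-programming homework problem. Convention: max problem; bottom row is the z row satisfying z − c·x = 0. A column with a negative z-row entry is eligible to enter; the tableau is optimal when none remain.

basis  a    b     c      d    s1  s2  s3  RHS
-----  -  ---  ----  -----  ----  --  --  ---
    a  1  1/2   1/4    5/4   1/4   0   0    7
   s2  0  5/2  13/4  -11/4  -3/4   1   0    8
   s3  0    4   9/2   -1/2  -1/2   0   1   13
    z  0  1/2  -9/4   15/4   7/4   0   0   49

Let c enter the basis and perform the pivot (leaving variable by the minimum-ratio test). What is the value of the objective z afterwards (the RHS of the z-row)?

709/13

Ratio test on column c — row 1: 7/(1/4) = 28; row 2: 8/(13/4) = 32/13; row 3: 13/(9/2) = 26/9. Minimum is 32/13 at row 2 (s2 leaves); pivot element 13/4.
Pivot on row 2; the z-row RHS becomes 49 − (-9/4)·(32/13) = 709/13.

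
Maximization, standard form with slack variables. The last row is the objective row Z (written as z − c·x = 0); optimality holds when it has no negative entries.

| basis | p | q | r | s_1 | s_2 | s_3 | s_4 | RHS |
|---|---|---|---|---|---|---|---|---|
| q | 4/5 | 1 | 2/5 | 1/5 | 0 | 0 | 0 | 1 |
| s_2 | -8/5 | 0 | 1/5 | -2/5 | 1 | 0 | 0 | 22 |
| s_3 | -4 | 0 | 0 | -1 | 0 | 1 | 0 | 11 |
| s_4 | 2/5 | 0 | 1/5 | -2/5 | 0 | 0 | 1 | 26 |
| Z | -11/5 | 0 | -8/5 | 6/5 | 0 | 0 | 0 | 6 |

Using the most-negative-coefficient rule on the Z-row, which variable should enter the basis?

Negative Z-row entries: p: -11/5, r: -8/5.
The most negative is -11/5 in column p, so p enters.

p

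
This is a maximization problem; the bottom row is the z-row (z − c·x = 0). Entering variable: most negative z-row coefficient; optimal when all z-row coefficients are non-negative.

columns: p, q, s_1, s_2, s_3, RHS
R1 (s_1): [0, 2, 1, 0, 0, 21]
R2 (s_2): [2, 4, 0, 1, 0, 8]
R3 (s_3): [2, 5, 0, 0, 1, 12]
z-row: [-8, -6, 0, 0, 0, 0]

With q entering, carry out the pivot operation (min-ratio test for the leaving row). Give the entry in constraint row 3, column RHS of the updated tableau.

2

Ratio test on column q — row 1: 21/2 = 21/2; row 2: 8/4 = 2; row 3: 12/5 = 12/5. Minimum is 2 at row 2 (s_2 leaves); pivot element 4.
Divide row 2 by 4; eliminate column q from the other rows.
Row 3 update in column RHS: 12 − 5·2 = 2.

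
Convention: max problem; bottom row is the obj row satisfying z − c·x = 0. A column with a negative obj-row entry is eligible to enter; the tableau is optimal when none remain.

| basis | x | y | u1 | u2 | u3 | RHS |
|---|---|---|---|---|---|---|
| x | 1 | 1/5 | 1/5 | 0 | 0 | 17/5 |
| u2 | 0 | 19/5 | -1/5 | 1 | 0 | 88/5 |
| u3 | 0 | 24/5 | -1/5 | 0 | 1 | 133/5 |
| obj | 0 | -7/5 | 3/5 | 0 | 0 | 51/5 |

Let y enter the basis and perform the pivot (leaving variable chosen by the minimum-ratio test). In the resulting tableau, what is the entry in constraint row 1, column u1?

4/19

Ratio test on column y — row 1: (17/5)/(1/5) = 17; row 2: (88/5)/(19/5) = 88/19; row 3: (133/5)/(24/5) = 133/24. Minimum is 88/19 at row 2 (u2 leaves); pivot element 19/5.
Divide row 2 by 19/5; eliminate column y from the other rows.
Row 1 update in column u1: 1/5 − (1/5)·(-1/19) = 4/19.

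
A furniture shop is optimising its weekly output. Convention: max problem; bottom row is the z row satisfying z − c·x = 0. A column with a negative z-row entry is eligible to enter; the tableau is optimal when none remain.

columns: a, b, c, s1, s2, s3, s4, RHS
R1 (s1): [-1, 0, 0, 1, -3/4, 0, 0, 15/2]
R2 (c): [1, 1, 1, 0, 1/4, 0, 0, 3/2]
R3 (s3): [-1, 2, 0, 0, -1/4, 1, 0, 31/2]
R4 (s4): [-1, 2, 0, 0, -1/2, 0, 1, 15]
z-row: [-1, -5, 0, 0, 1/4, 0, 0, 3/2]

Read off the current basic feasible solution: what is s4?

s4 is basic (row 4); its value is the RHS of that row, 15.

15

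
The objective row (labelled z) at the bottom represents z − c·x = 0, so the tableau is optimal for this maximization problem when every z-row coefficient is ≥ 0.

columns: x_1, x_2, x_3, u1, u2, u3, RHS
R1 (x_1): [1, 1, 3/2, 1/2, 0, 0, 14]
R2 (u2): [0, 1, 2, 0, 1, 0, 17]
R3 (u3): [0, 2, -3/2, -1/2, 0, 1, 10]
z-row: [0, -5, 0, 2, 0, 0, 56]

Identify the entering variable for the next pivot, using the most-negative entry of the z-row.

Negative z-row entries: x_2: -5.
The most negative is -5 in column x_2, so x_2 enters.

x_2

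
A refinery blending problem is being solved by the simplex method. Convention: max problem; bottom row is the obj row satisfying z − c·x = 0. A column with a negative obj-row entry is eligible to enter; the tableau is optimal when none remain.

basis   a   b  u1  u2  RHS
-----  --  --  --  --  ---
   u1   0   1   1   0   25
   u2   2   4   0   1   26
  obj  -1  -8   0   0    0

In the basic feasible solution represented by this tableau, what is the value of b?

0

b is not in the basis, so in the current basic feasible solution b = 0.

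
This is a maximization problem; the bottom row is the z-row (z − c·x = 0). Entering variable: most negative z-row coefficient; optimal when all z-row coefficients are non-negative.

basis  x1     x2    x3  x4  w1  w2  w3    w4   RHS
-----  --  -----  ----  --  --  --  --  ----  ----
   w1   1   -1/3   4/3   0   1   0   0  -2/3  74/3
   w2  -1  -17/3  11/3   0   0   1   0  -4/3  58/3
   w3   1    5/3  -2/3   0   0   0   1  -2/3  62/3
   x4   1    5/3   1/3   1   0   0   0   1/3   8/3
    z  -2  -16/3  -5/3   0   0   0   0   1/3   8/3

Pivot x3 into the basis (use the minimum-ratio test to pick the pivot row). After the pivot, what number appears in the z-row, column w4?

Ratio test on column x3 — row 1: (74/3)/(4/3) = 37/2; row 2: (58/3)/(11/3) = 58/11; row 3: entry -2/3 ≤ 0; row 4: (8/3)/(1/3) = 8. Minimum is 58/11 at row 2 (w2 leaves); pivot element 11/3.
Divide row 2 by 11/3; eliminate column x3 from the other rows.
z-row update in column w4: 1/3 − (-5/3)·(-4/11) = -3/11.

-3/11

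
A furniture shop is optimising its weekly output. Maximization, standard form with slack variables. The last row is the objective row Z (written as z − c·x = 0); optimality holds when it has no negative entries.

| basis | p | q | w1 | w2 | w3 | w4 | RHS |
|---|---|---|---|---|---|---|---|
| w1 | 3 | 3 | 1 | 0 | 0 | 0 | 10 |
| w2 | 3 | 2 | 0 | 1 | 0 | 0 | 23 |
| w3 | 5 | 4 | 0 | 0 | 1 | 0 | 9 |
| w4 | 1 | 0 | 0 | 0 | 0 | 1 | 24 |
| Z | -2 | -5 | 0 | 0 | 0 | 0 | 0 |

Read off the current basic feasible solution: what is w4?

w4 is basic (row 4); its value is the RHS of that row, 24.

24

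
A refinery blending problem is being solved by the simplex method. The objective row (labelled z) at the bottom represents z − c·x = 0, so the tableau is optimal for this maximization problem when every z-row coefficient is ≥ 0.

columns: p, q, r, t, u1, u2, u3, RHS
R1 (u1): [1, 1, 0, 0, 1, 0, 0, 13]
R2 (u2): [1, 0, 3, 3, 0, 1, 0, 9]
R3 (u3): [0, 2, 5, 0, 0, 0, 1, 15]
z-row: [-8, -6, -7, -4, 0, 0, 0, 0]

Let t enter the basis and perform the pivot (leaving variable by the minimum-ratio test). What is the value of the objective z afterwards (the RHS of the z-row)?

12

Ratio test on column t — row 1: entry 0 ≤ 0; row 2: 9/3 = 3; row 3: entry 0 ≤ 0. Minimum is 3 at row 2 (u2 leaves); pivot element 3.
Pivot on row 2; the z-row RHS becomes 0 − (-4)·3 = 12.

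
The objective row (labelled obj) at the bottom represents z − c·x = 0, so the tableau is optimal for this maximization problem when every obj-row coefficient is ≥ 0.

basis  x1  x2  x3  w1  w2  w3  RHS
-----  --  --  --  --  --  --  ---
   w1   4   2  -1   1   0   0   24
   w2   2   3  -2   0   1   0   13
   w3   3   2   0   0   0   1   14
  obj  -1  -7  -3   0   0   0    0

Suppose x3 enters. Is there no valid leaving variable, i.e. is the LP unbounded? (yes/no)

yes

Every constraint-row entry in column x3 is ≤ 0, so increasing x3 is unbounded.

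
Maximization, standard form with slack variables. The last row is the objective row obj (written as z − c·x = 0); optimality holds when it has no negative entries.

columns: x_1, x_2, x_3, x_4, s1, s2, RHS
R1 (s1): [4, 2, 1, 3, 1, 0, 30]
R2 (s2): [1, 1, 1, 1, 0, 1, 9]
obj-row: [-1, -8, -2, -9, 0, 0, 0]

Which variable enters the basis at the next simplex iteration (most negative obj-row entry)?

Negative obj-row entries: x_1: -1, x_2: -8, x_3: -2, x_4: -9.
The most negative is -9 in column x_4, so x_4 enters.

x_4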